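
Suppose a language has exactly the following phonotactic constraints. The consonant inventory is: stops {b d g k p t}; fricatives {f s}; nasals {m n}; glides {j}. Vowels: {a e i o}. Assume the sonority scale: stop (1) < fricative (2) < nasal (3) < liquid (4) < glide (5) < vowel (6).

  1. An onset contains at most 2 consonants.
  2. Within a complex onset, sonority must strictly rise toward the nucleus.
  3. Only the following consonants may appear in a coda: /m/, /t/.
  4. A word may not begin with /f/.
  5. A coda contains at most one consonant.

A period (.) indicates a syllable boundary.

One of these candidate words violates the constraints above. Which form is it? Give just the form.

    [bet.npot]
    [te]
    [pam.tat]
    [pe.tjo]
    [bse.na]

[bet.npot]

[bet.npot] — violates constraint 2: syllable 2 onset /np/: /n/ (nasal, 3) → /p/ (stop, 1) does not rise → not permitted
[te] — σ1 onset /t/, coda /∅/ ok → permitted
[pam.tat] — σ1 onset /p/, coda /m/ ok; σ2 onset /t/, coda /t/ ok → permitted
[pe.tjo] — σ1 onset /p/, coda /∅/ ok; σ2 onset /tj/ (1→5 rises), coda /∅/ ok → permitted
[bse.na] — σ1 onset /bs/ (1→2 rises), coda /∅/ ok; σ2 onset /n/, coda /∅/ ok → permitted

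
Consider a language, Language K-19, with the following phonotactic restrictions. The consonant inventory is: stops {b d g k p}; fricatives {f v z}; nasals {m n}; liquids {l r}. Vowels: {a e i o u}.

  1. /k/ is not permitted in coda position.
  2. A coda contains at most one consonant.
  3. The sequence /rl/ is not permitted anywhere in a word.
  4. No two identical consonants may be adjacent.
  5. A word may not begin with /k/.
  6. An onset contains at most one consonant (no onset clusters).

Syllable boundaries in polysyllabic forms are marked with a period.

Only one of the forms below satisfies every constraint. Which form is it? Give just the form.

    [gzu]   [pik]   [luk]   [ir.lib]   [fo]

[fo]

[gzu] — violates constraint 6: syllable 1 onset /gz/ has 2 consonants (> 1) → ill-formed
[pik] — violates constraint 1: syllable 1 coda contains /k/ → ill-formed
[luk] — violates constraint 1: syllable 1 coda contains /k/ → ill-formed
[ir.lib] — violates constraint 3: contains banned sequence /rl/ → ill-formed
[fo] — σ1 onset /f/, coda /∅/ ok → well-formed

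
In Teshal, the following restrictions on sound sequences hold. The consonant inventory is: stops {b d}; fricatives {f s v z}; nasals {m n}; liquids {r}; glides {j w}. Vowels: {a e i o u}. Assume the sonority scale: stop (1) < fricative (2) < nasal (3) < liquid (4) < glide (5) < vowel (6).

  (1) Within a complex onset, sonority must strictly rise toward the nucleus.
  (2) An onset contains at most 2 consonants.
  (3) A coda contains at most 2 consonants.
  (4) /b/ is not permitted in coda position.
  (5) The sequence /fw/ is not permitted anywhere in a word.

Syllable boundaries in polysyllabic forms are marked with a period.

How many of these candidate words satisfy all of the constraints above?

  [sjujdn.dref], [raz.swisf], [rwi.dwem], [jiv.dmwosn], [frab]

[sjujdn.dref] — violates constraint 3: syllable 1 coda /jdn/ has 3 consonants (> 2) → not permitted
[raz.swisf] — σ1 onset /r/, coda /z/ ok; σ2 onset /sw/ (2→5 rises), coda /sf/ (2C) ok → permitted
[rwi.dwem] — σ1 onset /rw/ (4→5 rises), coda /∅/ ok; σ2 onset /dw/ (1→5 rises), coda /m/ ok → permitted
[jiv.dmwosn] — violates constraint 2: syllable 2 onset /dmw/ has 3 consonants (> 2) → not permitted
[frab] — violates constraint 4: syllable 1 coda contains /b/ → not permitted
Permitted: [raz.swisf], [rwi.dwem] → 2.

2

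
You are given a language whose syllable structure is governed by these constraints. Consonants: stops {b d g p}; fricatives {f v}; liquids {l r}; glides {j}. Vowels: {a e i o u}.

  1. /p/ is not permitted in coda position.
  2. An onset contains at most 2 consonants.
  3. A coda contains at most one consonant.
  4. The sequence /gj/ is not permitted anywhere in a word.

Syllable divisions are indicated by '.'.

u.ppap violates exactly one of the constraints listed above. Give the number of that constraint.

1

u.ppap: syllable 2 coda contains /p/.
This is a violation of constraint 1: "/p/ is not permitted in coda position."
The remaining constraints (2, 3, 4) are satisfied.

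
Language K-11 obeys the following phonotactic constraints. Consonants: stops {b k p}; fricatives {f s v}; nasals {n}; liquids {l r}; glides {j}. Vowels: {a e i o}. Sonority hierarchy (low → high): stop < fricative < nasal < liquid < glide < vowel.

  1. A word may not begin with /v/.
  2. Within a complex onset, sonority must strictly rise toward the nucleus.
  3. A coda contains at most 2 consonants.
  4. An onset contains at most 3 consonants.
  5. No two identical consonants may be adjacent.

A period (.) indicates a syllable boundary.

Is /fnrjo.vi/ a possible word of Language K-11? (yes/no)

no

/fnrjo.vi/ — violates constraint 4: syllable 1 onset /fnrj/ has 4 consonants (> 3) → ill-formed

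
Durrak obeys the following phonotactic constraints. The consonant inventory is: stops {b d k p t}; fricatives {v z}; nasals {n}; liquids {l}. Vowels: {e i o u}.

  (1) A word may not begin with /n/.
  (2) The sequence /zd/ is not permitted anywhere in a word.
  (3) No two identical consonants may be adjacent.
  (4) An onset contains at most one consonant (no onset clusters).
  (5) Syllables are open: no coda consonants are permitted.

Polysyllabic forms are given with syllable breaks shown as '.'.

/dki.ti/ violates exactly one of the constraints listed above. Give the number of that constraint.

4

/dki.ti/: syllable 1 onset /dk/ has 2 consonants (> 1).
This is a violation of constraint 4: "An onset contains at most one consonant (no onset clusters)."
The remaining constraints (1, 2, 3, 5) are satisfied.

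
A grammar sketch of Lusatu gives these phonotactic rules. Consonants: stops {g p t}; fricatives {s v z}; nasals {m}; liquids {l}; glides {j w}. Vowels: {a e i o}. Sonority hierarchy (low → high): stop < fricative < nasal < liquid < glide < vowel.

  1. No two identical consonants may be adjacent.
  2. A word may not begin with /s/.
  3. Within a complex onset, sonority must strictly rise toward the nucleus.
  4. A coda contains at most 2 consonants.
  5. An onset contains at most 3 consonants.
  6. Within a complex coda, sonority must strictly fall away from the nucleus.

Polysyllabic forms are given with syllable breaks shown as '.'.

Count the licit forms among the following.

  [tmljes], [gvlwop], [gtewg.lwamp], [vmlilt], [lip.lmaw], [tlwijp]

2

[tmljes] — violates constraint 5: syllable 1 onset /tmlj/ has 4 consonants (> 3) → illicit
[gvlwop] — violates constraint 5: syllable 1 onset /gvlw/ has 4 consonants (> 3) → illicit
[gtewg.lwamp] — violates constraint 3: syllable 1 onset /gt/: /g/ (stop, 1) → /t/ (stop, 1) does not rise → illicit
[vmlilt] — σ1 onset /vml/ (2→3→4 rises), coda /lt/ (4→1 falls) ok → licit
[lip.lmaw] — violates constraint 3: syllable 2 onset /lm/: /l/ (liquid, 4) → /m/ (nasal, 3) does not rise → illicit
[tlwijp] — σ1 onset /tlw/ (1→4→5 rises), coda /jp/ (5→1 falls) ok → licit
Licit: [vmlilt], [tlwijp] → 2.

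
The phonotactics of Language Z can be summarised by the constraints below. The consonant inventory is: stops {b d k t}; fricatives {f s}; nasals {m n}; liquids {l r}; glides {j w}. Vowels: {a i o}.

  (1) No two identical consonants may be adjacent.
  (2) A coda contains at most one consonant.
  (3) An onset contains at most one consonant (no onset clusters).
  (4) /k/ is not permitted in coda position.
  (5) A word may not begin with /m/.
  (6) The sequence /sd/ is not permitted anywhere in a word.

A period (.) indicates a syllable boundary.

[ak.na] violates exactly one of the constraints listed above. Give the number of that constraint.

[ak.na]: syllable 1 coda contains /k/.
This is a violation of constraint 4: "/k/ is not permitted in coda position."
The remaining constraints (1, 2, 3, 5, 6) are satisfied.

4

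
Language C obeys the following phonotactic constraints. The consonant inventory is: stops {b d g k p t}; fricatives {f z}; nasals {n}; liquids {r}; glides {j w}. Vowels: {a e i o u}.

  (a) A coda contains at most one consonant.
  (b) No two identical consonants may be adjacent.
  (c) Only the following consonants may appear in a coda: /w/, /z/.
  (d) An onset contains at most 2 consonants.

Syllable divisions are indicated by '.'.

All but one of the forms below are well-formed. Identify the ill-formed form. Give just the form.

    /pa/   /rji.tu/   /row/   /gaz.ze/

/gaz.ze/

/pa/ — σ1 onset /p/, coda /∅/ ok → well-formed
/rji.tu/ — σ1 onset /rj/ (2C), coda /∅/ ok; σ2 onset /t/, coda /∅/ ok → well-formed
/row/ — σ1 onset /r/, coda /w/ ok → well-formed
/gaz.ze/ — violates constraint (b): adjacent identical consonants /zz/ → ill-formed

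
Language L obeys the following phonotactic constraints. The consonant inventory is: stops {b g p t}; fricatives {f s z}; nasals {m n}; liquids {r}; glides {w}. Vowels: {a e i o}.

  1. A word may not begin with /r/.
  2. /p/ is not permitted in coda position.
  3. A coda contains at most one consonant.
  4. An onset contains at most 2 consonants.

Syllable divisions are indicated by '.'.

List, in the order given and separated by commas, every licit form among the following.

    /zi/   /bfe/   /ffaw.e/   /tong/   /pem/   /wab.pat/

/zi/, /bfe/, /ffaw.e/, /pem/, /wab.pat/

/zi/ — σ1 onset /z/, coda /∅/ ok → licit
/bfe/ — σ1 onset /bf/ (2C), coda /∅/ ok → licit
/ffaw.e/ — σ1 onset /ff/ (2C), coda /w/ ok; σ2 onset /∅/, coda /∅/ ok → licit
/tong/ — violates constraint 3: syllable 1 coda /ng/ has 2 consonants (> 1) → illicit
/pem/ — σ1 onset /p/, coda /m/ ok → licit
/wab.pat/ — σ1 onset /w/, coda /b/ ok; σ2 onset /p/, coda /t/ ok → licit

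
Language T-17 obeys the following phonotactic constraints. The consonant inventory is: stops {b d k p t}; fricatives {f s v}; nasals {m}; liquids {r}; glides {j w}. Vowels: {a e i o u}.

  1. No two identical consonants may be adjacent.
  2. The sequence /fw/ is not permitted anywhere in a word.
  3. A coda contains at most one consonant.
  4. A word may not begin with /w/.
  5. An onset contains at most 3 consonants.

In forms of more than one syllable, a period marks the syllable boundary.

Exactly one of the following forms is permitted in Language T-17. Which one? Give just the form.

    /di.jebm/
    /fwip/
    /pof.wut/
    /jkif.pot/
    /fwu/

/di.jebm/ — violates constraint 3: syllable 2 coda /bm/ has 2 consonants (> 1) → not permitted
/fwip/ — violates constraint 2: contains banned sequence /fw/ → not permitted
/pof.wut/ — violates constraint 2: contains banned sequence /fw/ → not permitted
/jkif.pot/ — σ1 onset /jk/ (2C), coda /f/ ok; σ2 onset /p/, coda /t/ ok → permitted
/fwu/ — violates constraint 2: contains banned sequence /fw/ → not permitted

/jkif.pot/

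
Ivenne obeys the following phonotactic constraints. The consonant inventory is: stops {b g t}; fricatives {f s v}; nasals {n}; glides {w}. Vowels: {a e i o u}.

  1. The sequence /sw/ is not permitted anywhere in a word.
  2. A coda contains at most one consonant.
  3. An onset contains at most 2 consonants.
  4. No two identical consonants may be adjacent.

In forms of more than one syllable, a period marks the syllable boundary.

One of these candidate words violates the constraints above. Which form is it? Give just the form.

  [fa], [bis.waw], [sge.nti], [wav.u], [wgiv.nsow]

[bis.waw]

[fa] — σ1 onset /f/, coda /∅/ ok → well-formed
[bis.waw] — violates constraint 1: contains banned sequence /sw/ → ill-formed
[sge.nti] — σ1 onset /sg/ (2C), coda /∅/ ok; σ2 onset /nt/ (2C), coda /∅/ ok → well-formed
[wav.u] — σ1 onset /w/, coda /v/ ok; σ2 onset /∅/, coda /∅/ ok → well-formed
[wgiv.nsow] — σ1 onset /wg/ (2C), coda /v/ ok; σ2 onset /ns/ (2C), coda /w/ ok → well-formed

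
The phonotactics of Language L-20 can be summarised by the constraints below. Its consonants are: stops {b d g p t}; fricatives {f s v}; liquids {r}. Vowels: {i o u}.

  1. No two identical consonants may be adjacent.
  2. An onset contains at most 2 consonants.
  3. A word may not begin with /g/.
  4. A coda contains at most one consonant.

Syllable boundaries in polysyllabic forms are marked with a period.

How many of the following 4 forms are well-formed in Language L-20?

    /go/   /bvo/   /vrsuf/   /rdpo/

/go/ — violates constraint 3: word begins with /g/ → ill-formed
/bvo/ — σ1 onset /bv/ (2C), coda /∅/ ok → well-formed
/vrsuf/ — violates constraint 2: syllable 1 onset /vrs/ has 3 consonants (> 2) → ill-formed
/rdpo/ — violates constraint 2: syllable 1 onset /rdp/ has 3 consonants (> 2) → ill-formed
Well-formed: /bvo/ → 1.

1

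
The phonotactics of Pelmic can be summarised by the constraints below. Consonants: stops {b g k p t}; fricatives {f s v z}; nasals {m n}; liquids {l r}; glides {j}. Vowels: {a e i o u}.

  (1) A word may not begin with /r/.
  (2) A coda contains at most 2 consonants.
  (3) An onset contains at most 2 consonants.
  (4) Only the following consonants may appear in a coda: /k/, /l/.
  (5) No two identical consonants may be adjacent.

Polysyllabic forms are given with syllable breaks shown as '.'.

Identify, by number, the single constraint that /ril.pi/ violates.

1

/ril.pi/: word begins with /r/.
This is a violation of constraint 1: "A word may not begin with /r/."
The remaining constraints (2, 3, 4, 5) are satisfied.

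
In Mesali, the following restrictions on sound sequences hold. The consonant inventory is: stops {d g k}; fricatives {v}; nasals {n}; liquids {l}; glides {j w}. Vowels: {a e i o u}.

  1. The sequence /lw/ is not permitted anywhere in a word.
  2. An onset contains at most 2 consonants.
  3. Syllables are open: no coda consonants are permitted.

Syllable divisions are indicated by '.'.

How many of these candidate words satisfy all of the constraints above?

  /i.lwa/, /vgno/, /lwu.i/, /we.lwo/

0

/i.lwa/ — violates constraint 1: contains banned sequence /lw/ → illicit
/vgno/ — violates constraint 2: syllable 1 onset /vgn/ has 3 consonants (> 2) → illicit
/lwu.i/ — violates constraint 1: contains banned sequence /lw/ → illicit
/we.lwo/ — violates constraint 1: contains banned sequence /lw/ → illicit
No form is licit → 0.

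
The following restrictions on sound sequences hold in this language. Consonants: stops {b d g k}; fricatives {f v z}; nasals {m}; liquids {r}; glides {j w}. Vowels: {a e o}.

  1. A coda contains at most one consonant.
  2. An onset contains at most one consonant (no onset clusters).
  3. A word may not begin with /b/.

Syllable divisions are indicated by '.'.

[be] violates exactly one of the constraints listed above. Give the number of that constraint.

3

[be]: word begins with /b/.
This is a violation of constraint 3: "A word may not begin with /b/."
The remaining constraints (1, 2) are satisfied.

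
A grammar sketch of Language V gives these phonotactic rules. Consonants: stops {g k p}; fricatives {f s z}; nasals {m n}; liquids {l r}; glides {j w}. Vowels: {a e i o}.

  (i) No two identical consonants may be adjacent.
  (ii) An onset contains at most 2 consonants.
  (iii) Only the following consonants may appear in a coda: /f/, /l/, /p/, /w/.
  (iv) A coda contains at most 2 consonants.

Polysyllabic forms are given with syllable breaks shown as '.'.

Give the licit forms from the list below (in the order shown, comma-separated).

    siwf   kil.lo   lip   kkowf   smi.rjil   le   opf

siwf, lip, smi.rjil, le, opf

siwf — σ1 onset /s/, coda /wf/ (2C) ok → licit
kil.lo — violates constraint (i): adjacent identical consonants /ll/ → illicit
lip — σ1 onset /l/, coda /p/ ok → licit
kkowf — violates constraint (i): adjacent identical consonants /kk/ → illicit
smi.rjil — σ1 onset /sm/ (2C), coda /∅/ ok; σ2 onset /rj/ (2C), coda /l/ ok → licit
le — σ1 onset /l/, coda /∅/ ok → licit
opf — σ1 onset /∅/, coda /pf/ (2C) ok → licit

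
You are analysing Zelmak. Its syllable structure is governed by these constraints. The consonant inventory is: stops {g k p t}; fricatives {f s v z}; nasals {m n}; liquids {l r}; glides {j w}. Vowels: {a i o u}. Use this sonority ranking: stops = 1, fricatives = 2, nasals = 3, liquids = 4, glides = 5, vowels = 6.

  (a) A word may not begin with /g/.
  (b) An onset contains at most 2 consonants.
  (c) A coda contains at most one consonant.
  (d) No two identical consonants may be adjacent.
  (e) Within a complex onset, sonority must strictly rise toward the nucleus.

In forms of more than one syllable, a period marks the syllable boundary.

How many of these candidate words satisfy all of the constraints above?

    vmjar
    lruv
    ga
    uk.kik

vmjar — violates constraint (b): syllable 1 onset /vmj/ has 3 consonants (> 2) → not permitted
lruv — violates constraint (e): syllable 1 onset /lr/: /l/ (liquid, 4) → /r/ (liquid, 4) does not rise → not permitted
ga — violates constraint (a): word begins with /g/ → not permitted
uk.kik — violates constraint (d): adjacent identical consonants /kk/ → not permitted
No form is permitted → 0.

0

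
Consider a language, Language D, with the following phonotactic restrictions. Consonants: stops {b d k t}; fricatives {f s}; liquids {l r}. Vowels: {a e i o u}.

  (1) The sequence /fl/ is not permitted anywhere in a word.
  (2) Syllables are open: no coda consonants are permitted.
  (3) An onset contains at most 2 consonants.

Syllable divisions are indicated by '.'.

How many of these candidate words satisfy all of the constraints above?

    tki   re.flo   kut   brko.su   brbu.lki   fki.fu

tki — σ1 onset /tk/ (2C), coda /∅/ ok → permitted
re.flo — violates constraint 1: contains banned sequence /fl/ → not permitted
kut — violates constraint 2: syllable 1 coda /t/ has 1 consonant (> 0) → not permitted
brko.su — violates constraint 3: syllable 1 onset /brk/ has 3 consonants (> 2) → not permitted
brbu.lki — violates constraint 3: syllable 1 onset /brb/ has 3 consonants (> 2) → not permitted
fki.fu — σ1 onset /fk/ (2C), coda /∅/ ok; σ2 onset /f/, coda /∅/ ok → permitted
Permitted: tki, fki.fu → 2.

2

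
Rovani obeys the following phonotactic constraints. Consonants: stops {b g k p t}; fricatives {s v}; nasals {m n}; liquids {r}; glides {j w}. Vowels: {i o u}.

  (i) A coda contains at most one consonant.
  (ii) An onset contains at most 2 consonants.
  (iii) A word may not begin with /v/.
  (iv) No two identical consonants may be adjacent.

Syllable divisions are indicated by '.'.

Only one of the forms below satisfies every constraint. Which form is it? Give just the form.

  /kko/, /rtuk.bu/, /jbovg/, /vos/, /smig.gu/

/kko/ — violates constraint (iv): adjacent identical consonants /kk/ → not permitted
/rtuk.bu/ — σ1 onset /rt/ (2C), coda /k/ ok; σ2 onset /b/, coda /∅/ ok → permitted
/jbovg/ — violates constraint (i): syllable 1 coda /vg/ has 2 consonants (> 1) → not permitted
/vos/ — violates constraint (iii): word begins with /v/ → not permitted
/smig.gu/ — violates constraint (iv): adjacent identical consonants /gg/ → not permitted

/rtuk.bu/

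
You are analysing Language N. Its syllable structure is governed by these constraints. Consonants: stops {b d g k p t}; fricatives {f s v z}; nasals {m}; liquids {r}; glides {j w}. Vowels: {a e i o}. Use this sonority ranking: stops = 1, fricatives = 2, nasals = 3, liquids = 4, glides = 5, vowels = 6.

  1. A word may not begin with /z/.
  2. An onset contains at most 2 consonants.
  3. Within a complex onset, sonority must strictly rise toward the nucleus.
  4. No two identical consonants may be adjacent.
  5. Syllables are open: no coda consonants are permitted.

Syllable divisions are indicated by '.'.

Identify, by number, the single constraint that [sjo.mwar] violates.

5

[sjo.mwar]: syllable 2 coda /r/ has 1 consonant (> 0).
This is a violation of constraint 5: "Syllables are open: no coda consonants are permitted."
The remaining constraints (1, 2, 3, 4) are satisfied.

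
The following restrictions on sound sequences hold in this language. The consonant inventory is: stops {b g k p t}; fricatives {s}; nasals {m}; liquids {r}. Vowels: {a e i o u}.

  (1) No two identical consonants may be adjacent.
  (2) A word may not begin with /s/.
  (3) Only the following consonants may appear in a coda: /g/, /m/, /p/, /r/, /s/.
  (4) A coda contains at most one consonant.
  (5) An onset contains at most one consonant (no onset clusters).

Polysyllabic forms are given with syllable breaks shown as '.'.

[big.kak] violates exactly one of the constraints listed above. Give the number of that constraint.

[big.kak]: syllable 2 coda contains /k/, which is not a licensed coda consonant.
This is a violation of constraint 3: "Only the following consonants may appear in a coda: /g/, /m/, /p/, /r/, /s/."
The remaining constraints (1, 2, 4, 5) are satisfied.

3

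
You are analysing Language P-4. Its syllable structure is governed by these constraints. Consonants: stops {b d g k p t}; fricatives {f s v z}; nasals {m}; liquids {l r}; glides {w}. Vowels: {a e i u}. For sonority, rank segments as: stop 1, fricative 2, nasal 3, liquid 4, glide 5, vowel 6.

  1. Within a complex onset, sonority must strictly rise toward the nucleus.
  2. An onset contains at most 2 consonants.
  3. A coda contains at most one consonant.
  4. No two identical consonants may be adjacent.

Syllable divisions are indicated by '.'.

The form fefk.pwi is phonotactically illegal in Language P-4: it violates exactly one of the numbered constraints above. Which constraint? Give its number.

fefk.pwi: syllable 1 coda /fk/ has 2 consonants (> 1).
This is a violation of constraint 3: "A coda contains at most one consonant."
The remaining constraints (1, 2, 4) are satisfied.

3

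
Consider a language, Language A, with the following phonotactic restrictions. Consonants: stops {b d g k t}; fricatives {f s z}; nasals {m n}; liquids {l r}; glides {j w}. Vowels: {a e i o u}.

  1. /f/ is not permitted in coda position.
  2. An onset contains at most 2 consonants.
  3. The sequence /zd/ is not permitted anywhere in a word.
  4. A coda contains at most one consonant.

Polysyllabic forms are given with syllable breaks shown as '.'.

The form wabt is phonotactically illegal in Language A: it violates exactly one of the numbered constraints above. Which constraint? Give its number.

4

wabt: syllable 1 coda /bt/ has 2 consonants (> 1).
This is a violation of constraint 4: "A coda contains at most one consonant."
The remaining constraints (1, 2, 3) are satisfied.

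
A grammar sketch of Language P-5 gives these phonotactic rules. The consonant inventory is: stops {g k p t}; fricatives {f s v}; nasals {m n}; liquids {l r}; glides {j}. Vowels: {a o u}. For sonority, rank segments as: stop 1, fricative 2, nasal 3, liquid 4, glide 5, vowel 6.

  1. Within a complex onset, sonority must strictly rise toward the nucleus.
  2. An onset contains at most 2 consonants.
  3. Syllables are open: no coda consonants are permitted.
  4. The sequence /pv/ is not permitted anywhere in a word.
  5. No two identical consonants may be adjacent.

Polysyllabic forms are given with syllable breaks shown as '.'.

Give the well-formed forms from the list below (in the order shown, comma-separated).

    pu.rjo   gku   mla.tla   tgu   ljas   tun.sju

pu.rjo, mla.tla

pu.rjo — σ1 onset /p/, coda /∅/ ok; σ2 onset /rj/ (4→5 rises), coda /∅/ ok → well-formed
gku — violates constraint 1: syllable 1 onset /gk/: /g/ (stop, 1) → /k/ (stop, 1) does not rise → ill-formed
mla.tla — σ1 onset /ml/ (3→4 rises), coda /∅/ ok; σ2 onset /tl/ (1→4 rises), coda /∅/ ok → well-formed
tgu — violates constraint 1: syllable 1 onset /tg/: /t/ (stop, 1) → /g/ (stop, 1) does not rise → ill-formed
ljas — violates constraint 3: syllable 1 coda /s/ has 1 consonant (> 0) → ill-formed
tun.sju — violates constraint 3: syllable 1 coda /n/ has 1 consonant (> 0) → ill-formed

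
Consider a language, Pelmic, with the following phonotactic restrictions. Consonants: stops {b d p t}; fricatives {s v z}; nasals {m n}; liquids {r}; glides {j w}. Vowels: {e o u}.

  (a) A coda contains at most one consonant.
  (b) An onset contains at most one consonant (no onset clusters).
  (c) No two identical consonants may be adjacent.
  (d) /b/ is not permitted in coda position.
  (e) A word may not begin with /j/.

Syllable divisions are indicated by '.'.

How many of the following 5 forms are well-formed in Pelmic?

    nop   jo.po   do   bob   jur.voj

2

nop — σ1 onset /n/, coda /p/ ok → well-formed
jo.po — violates constraint (e): word begins with /j/ → ill-formed
do — σ1 onset /d/, coda /∅/ ok → well-formed
bob — violates constraint (d): syllable 1 coda contains /b/ → ill-formed
jur.voj — violates constraint (e): word begins with /j/ → ill-formed
Well-formed: nop, do → 2.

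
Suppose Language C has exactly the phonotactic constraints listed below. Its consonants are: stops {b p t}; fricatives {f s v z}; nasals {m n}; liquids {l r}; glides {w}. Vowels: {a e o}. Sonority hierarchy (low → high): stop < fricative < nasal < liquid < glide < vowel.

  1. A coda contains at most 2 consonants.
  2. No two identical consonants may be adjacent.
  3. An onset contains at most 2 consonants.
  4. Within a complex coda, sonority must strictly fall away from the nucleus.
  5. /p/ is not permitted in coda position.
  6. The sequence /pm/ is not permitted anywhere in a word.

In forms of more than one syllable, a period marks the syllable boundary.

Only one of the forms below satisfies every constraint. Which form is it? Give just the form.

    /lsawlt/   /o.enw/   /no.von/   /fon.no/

/no.von/

/lsawlt/ — violates constraint 1: syllable 1 coda /wlt/ has 3 consonants (> 2) → illicit
/o.enw/ — violates constraint 4: syllable 2 coda /nw/: /n/ (nasal, 3) → /w/ (glide, 5) does not fall → illicit
/no.von/ — σ1 onset /n/, coda /∅/ ok; σ2 onset /v/, coda /n/ ok → licit
/fon.no/ — violates constraint 2: adjacent identical consonants /nn/ → illicit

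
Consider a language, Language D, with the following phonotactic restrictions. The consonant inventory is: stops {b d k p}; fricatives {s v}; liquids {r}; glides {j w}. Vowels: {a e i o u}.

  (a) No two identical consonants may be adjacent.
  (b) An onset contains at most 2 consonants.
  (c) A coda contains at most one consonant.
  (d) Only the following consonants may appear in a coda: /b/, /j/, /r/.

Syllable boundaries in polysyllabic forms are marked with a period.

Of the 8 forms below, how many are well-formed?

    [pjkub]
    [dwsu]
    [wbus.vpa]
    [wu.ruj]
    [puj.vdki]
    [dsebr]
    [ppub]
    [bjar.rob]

1

[pjkub] — violates constraint (b): syllable 1 onset /pjk/ has 3 consonants (> 2) → ill-formed
[dwsu] — violates constraint (b): syllable 1 onset /dws/ has 3 consonants (> 2) → ill-formed
[wbus.vpa] — violates constraint (d): syllable 1 coda contains /s/, which is not a licensed coda consonant → ill-formed
[wu.ruj] — σ1 onset /w/, coda /∅/ ok; σ2 onset /r/, coda /j/ ok → well-formed
[puj.vdki] — violates constraint (b): syllable 2 onset /vdk/ has 3 consonants (> 2) → ill-formed
[dsebr] — violates constraint (c): syllable 1 coda /br/ has 2 consonants (> 1) → ill-formed
[ppub] — violates constraint (a): adjacent identical consonants /pp/ → ill-formed
[bjar.rob] — violates constraint (a): adjacent identical consonants /rr/ → ill-formed
Well-formed: [wu.ruj] → 1.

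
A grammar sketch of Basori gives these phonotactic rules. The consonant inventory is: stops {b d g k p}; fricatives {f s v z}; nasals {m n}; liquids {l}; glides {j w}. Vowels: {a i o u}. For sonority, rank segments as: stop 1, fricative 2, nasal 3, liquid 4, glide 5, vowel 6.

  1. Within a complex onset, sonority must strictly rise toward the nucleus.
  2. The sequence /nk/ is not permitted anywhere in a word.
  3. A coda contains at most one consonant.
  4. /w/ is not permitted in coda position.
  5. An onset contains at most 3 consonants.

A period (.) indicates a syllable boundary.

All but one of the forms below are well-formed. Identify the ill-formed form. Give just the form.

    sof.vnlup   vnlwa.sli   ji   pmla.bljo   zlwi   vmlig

sof.vnlup — σ1 onset /s/, coda /f/ ok; σ2 onset /vnl/ (2→3→4 rises), coda /p/ ok → well-formed
vnlwa.sli — violates constraint 5: syllable 1 onset /vnlw/ has 4 consonants (> 3) → ill-formed
ji — σ1 onset /j/, coda /∅/ ok → well-formed
pmla.bljo — σ1 onset /pml/ (1→3→4 rises), coda /∅/ ok; σ2 onset /blj/ (1→4→5 rises), coda /∅/ ok → well-formed
zlwi — σ1 onset /zlw/ (2→4→5 rises), coda /∅/ ok → well-formed
vmlig — σ1 onset /vml/ (2→3→4 rises), coda /g/ ok → well-formed

vnlwa.sli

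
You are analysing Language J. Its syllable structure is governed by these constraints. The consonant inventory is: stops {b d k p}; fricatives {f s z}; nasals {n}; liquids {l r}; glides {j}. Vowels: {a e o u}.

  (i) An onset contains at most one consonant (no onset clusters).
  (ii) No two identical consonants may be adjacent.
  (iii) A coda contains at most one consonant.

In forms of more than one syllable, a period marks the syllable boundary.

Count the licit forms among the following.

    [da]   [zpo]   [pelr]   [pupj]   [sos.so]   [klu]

[da] — σ1 onset /d/, coda /∅/ ok → licit
[zpo] — violates constraint (i): syllable 1 onset /zp/ has 2 consonants (> 1) → illicit
[pelr] — violates constraint (iii): syllable 1 coda /lr/ has 2 consonants (> 1) → illicit
[pupj] — violates constraint (iii): syllable 1 coda /pj/ has 2 consonants (> 1) → illicit
[sos.so] — violates constraint (ii): adjacent identical consonants /ss/ → illicit
[klu] — violates constraint (i): syllable 1 onset /kl/ has 2 consonants (> 1) → illicit
Licit: [da] → 1.

1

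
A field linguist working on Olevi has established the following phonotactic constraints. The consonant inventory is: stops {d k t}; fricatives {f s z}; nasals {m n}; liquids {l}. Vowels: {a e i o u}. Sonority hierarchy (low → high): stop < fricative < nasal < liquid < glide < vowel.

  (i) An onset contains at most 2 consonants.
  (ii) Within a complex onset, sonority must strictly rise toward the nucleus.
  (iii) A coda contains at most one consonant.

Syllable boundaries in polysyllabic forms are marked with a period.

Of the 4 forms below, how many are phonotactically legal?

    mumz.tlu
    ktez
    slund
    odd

0

mumz.tlu — violates constraint (iii): syllable 1 coda /mz/ has 2 consonants (> 1) → phonotactically illegal
ktez — violates constraint (ii): syllable 1 onset /kt/: /k/ (stop, 1) → /t/ (stop, 1) does not rise → phonotactically illegal
slund — violates constraint (iii): syllable 1 coda /nd/ has 2 consonants (> 1) → phonotactically illegal
odd — violates constraint (iii): syllable 1 coda /dd/ has 2 consonants (> 1) → phonotactically illegal
No form is phonotactically legal → 0.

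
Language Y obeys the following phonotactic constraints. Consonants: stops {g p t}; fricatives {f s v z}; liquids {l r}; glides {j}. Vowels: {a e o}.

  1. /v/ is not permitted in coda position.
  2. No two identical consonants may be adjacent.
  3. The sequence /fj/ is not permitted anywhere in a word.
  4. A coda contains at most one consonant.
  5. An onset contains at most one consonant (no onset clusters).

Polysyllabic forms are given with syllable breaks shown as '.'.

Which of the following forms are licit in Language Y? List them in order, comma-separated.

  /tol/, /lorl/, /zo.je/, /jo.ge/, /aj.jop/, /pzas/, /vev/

/tol/, /zo.je/, /jo.ge/

/tol/ — σ1 onset /t/, coda /l/ ok → licit
/lorl/ — violates constraint 4: syllable 1 coda /rl/ has 2 consonants (> 1) → illicit
/zo.je/ — σ1 onset /z/, coda /∅/ ok; σ2 onset /j/, coda /∅/ ok → licit
/jo.ge/ — σ1 onset /j/, coda /∅/ ok; σ2 onset /g/, coda /∅/ ok → licit
/aj.jop/ — violates constraint 2: adjacent identical consonants /jj/ → illicit
/pzas/ — violates constraint 5: syllable 1 onset /pz/ has 2 consonants (> 1) → illicit
/vev/ — violates constraint 1: syllable 1 coda contains /v/ → illicit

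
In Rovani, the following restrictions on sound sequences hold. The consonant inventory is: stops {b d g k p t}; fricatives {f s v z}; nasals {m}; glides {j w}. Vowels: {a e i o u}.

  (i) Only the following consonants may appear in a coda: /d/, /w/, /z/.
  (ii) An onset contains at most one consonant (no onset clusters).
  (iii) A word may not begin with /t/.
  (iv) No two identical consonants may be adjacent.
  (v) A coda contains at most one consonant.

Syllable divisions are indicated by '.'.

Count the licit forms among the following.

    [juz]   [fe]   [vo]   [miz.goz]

4

[juz] — σ1 onset /j/, coda /z/ ok → licit
[fe] — σ1 onset /f/, coda /∅/ ok → licit
[vo] — σ1 onset /v/, coda /∅/ ok → licit
[miz.goz] — σ1 onset /m/, coda /z/ ok; σ2 onset /g/, coda /z/ ok → licit
Licit: [juz], [fe], [vo], [miz.goz] → 4.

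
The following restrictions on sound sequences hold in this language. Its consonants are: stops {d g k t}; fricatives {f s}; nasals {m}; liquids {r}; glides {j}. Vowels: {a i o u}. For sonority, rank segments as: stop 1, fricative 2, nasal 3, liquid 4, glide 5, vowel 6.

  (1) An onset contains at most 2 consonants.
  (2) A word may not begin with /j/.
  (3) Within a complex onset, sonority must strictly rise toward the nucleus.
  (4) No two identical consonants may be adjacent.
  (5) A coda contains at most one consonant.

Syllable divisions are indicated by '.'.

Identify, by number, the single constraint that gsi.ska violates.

3

gsi.ska: syllable 2 onset /sk/: /s/ (fricative, 2) → /k/ (stop, 1) does not rise.
This is a violation of constraint 3: "Within a complex onset, sonority must strictly rise toward the nucleus."
The remaining constraints (1, 2, 4, 5) are satisfied.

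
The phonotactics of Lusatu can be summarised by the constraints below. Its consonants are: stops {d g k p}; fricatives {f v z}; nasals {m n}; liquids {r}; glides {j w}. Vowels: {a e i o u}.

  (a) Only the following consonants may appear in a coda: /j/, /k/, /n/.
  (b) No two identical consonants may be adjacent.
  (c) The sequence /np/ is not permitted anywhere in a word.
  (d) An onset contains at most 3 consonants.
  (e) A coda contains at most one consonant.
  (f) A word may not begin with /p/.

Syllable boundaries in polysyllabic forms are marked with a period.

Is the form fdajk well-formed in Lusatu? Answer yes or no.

fdajk — violates constraint (e): syllable 1 coda /jk/ has 2 consonants (> 1) → ill-formed

no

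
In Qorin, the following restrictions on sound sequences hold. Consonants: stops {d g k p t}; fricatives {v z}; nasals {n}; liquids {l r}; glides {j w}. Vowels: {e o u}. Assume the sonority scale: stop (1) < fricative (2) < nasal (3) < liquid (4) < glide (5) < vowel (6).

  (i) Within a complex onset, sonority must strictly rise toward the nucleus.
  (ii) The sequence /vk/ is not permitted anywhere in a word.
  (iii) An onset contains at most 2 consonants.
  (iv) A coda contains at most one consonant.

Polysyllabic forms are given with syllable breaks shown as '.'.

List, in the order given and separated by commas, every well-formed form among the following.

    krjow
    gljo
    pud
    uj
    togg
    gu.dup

pud, uj, gu.dup

krjow — violates constraint (iii): syllable 1 onset /krj/ has 3 consonants (> 2) → ill-formed
gljo — violates constraint (iii): syllable 1 onset /glj/ has 3 consonants (> 2) → ill-formed
pud — σ1 onset /p/, coda /d/ ok → well-formed
uj — σ1 onset /∅/, coda /j/ ok → well-formed
togg — violates constraint (iv): syllable 1 coda /gg/ has 2 consonants (> 1) → ill-formed
gu.dup — σ1 onset /g/, coda /∅/ ok; σ2 onset /d/, coda /p/ ok → well-formed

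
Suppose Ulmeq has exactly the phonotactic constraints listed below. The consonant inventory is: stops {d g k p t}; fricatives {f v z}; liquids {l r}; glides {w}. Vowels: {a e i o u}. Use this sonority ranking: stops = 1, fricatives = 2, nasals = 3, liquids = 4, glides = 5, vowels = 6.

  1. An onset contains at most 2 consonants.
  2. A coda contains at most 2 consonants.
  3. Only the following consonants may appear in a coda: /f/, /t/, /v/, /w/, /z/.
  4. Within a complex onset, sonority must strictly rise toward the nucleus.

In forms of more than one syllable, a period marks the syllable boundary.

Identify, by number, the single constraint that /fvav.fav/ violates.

4

/fvav.fav/: syllable 1 onset /fv/: /f/ (fricative, 2) → /v/ (fricative, 2) does not rise.
This is a violation of constraint 4: "Within a complex onset, sonority must strictly rise toward the nucleus."
The remaining constraints (1, 2, 3) are satisfied.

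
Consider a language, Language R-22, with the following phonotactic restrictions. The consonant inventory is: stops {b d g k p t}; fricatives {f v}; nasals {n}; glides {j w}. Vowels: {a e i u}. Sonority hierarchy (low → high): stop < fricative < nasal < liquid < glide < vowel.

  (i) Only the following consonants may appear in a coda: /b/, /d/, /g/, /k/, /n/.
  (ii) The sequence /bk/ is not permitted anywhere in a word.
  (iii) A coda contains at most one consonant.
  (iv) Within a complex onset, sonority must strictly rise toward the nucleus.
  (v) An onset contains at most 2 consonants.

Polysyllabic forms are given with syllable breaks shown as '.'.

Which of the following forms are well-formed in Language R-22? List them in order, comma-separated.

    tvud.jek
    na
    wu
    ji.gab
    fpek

tvud.jek, na, wu, ji.gab

tvud.jek — σ1 onset /tv/ (1→2 rises), coda /d/ ok; σ2 onset /j/, coda /k/ ok → well-formed
na — σ1 onset /n/, coda /∅/ ok → well-formed
wu — σ1 onset /w/, coda /∅/ ok → well-formed
ji.gab — σ1 onset /j/, coda /∅/ ok; σ2 onset /g/, coda /b/ ok → well-formed
fpek — violates constraint (iv): syllable 1 onset /fp/: /f/ (fricative, 2) → /p/ (stop, 1) does not rise → ill-formed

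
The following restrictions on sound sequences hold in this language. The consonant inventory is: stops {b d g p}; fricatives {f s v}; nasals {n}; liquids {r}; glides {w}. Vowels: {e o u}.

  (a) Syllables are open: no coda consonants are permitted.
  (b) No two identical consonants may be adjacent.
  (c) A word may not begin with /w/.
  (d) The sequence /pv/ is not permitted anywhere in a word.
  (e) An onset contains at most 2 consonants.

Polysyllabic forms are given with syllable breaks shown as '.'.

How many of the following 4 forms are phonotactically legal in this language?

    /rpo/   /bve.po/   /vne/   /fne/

/rpo/ — σ1 onset /rp/ (2C), coda /∅/ ok → phonotactically legal
/bve.po/ — σ1 onset /bv/ (2C), coda /∅/ ok; σ2 onset /p/, coda /∅/ ok → phonotactically legal
/vne/ — σ1 onset /vn/ (2C), coda /∅/ ok → phonotactically legal
/fne/ — σ1 onset /fn/ (2C), coda /∅/ ok → phonotactically legal
Phonotactically legal: /rpo/, /bve.po/, /vne/, /fne/ → 4.

4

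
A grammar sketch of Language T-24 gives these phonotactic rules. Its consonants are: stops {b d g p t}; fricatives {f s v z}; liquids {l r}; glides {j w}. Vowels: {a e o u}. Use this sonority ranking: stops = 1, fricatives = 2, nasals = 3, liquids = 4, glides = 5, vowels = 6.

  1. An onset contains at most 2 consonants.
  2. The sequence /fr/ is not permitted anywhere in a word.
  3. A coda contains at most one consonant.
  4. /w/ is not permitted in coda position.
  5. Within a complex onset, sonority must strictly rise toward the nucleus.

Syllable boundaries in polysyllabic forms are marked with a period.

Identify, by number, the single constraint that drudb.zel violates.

3

drudb.zel: syllable 1 coda /db/ has 2 consonants (> 1).
This is a violation of constraint 3: "A coda contains at most one consonant."
The remaining constraints (1, 2, 4, 5) are satisfied.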